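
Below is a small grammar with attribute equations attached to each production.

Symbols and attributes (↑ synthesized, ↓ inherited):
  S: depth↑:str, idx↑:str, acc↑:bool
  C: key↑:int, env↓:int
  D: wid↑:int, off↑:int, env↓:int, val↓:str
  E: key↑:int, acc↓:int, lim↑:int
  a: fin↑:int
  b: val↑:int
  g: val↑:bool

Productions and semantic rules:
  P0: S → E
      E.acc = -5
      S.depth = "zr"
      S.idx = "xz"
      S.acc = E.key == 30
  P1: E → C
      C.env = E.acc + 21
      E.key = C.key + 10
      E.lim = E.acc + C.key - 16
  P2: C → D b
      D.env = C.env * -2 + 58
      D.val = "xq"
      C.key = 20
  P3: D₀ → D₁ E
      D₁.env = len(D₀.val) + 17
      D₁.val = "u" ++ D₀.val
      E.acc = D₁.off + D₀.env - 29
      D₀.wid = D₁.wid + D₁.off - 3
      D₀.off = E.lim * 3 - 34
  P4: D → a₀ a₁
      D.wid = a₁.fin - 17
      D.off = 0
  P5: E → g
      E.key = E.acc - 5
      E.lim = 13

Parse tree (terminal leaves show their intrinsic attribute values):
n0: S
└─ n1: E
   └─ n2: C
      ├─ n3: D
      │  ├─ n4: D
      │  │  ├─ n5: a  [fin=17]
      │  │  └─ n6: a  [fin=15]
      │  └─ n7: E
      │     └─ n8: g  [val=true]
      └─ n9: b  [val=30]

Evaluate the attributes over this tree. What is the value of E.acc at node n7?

-3

1. n1.acc = -5  [-5]
2. n2.env = 16  [E.acc + 21]
3. n3.env = 26  [C.env * -2 + 58]
4. n3.val = "xq"  ["xq"]
5. n4.env = 19  [len(D₀.val) + 17]
6. n4.val = "uxq"  ["u" ++ D₀.val]
7. n5.fin = 17  [terminal]
8. n6.fin = 15  [terminal]
9. n4.wid = -2  [a₁.fin - 17]
10. n4.off = 0  [0]
11. n7.acc = -3  [D₁.off + D₀.env - 29]
12. n8.val = true  [terminal]
13. n7.key = -8  [E.acc - 5]
14. n7.lim = 13  [13]
15. n3.wid = -5  [D₁.wid + D₁.off - 3]
16. n3.off = 5  [E.lim * 3 - 34]
17. n9.val = 30  [terminal]
18. n2.key = 20  [20]
19. n1.key = 30  [C.key + 10]
20. n1.lim = -1  [E.acc + C.key - 16]
21. n0.depth = "zr"  ["zr"]
22. n0.idx = "xz"  ["xz"]
23. n0.acc = true  [E.key == 30]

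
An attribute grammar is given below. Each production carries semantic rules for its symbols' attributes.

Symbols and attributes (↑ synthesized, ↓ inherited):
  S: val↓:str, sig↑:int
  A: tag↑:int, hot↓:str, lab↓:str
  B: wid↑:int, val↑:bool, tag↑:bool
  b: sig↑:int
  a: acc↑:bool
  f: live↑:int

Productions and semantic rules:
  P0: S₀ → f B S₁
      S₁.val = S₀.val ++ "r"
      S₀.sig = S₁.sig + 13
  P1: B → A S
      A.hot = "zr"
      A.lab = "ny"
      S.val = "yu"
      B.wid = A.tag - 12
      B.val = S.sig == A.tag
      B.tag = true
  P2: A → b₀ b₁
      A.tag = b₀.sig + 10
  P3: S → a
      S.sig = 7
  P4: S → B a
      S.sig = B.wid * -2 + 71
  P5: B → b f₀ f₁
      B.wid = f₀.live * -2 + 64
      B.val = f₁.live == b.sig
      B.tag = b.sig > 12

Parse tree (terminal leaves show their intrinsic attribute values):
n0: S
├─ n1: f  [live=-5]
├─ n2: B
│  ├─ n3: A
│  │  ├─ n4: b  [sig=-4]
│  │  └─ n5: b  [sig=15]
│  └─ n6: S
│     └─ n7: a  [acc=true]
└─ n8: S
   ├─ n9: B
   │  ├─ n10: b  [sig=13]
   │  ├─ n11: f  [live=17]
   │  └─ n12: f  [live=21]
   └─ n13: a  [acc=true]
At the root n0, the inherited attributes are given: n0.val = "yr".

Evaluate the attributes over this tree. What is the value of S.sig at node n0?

1. n0.val = "yr"  [given at root]
2. n1.live = -5  [terminal]
3. n3.hot = "zr"  ["zr"]
4. n3.lab = "ny"  ["ny"]
5. n4.sig = -4  [terminal]
6. n5.sig = 15  [terminal]
7. n3.tag = 6  [b₀.sig + 10]
8. n6.val = "yu"  ["yu"]
9. n7.acc = true  [terminal]
10. n6.sig = 7  [7]
11. n2.wid = -6  [A.tag - 12]
12. n2.val = false  [S.sig == A.tag]
13. n2.tag = true  [true]
14. n8.val = "yrr"  [S₀.val ++ "r"]
15. n10.sig = 13  [terminal]
16. n11.live = 17  [terminal]
17. n12.live = 21  [terminal]
18. n9.wid = 30  [f₀.live * -2 + 64]
19. n9.val = false  [f₁.live == b.sig]
20. n9.tag = true  [b.sig > 12]
21. n13.acc = true  [terminal]
22. n8.sig = 11  [B.wid * -2 + 71]
23. n0.sig = 24  [S₁.sig + 13]

24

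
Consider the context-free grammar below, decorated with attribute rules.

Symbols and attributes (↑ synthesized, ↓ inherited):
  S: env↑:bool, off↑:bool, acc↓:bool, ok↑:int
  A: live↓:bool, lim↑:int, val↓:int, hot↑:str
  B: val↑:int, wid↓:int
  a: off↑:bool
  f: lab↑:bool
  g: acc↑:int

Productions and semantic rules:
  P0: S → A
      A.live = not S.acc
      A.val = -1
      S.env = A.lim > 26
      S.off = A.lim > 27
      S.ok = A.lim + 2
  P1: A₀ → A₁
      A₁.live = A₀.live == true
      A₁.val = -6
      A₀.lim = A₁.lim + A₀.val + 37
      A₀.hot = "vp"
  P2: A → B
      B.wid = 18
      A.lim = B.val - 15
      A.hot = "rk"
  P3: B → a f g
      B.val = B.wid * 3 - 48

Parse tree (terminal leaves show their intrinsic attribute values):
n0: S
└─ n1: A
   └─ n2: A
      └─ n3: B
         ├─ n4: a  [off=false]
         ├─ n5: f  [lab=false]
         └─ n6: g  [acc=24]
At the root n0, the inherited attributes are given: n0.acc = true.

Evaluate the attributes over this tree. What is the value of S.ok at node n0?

1. n0.acc = true  [given at root]
2. n1.live = false  [not S.acc]
3. n1.val = -1  [-1]
4. n2.live = false  [A₀.live == true]
5. n2.val = -6  [-6]
6. n3.wid = 18  [18]
7. n4.off = false  [terminal]
8. n5.lab = false  [terminal]
9. n6.acc = 24  [terminal]
10. n3.val = 6  [B.wid * 3 - 48]
11. n2.lim = -9  [B.val - 15]
12. n2.hot = "rk"  ["rk"]
13. n1.lim = 27  [A₁.lim + A₀.val + 37]
14. n1.hot = "vp"  ["vp"]
15. n0.env = true  [A.lim > 26]
16. n0.off = false  [A.lim > 27]
17. n0.ok = 29  [A.lim + 2]

29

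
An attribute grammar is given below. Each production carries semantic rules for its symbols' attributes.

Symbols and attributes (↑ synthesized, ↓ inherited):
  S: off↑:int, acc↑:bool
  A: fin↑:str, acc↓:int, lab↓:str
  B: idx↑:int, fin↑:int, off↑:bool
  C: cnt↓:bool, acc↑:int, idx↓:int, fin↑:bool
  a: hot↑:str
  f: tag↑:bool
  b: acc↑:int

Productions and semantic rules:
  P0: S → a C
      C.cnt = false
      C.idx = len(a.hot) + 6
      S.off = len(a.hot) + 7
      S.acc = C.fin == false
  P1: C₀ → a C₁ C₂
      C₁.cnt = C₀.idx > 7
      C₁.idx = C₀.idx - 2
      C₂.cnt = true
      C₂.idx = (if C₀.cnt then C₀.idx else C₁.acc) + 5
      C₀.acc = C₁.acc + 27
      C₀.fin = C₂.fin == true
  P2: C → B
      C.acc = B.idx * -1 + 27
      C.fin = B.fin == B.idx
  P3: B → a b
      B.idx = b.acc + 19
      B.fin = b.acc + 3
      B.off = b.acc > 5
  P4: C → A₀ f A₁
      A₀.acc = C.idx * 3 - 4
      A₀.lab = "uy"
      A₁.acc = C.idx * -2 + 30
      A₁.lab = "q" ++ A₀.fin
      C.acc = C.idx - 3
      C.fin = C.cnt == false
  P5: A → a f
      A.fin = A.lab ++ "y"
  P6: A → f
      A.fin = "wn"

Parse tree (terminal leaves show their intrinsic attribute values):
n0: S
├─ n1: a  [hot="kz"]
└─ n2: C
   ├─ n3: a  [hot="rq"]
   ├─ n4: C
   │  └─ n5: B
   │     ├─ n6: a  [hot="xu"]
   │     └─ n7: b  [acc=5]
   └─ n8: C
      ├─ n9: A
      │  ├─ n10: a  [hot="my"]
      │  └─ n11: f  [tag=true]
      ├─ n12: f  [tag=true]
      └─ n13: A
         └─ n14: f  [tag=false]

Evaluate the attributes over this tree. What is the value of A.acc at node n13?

1. n1.hot = "kz"  [terminal]
2. n2.cnt = false  [false]
3. n2.idx = 8  [len(a.hot) + 6]
4. n3.hot = "rq"  [terminal]
5. n4.cnt = true  [C₀.idx > 7]
6. n4.idx = 6  [C₀.idx - 2]
7. n6.hot = "xu"  [terminal]
8. n7.acc = 5  [terminal]
9. n5.idx = 24  [b.acc + 19]
10. n5.fin = 8  [b.acc + 3]
11. n5.off = false  [b.acc > 5]
12. n4.acc = 3  [B.idx * -1 + 27]
13. n4.fin = false  [B.fin == B.idx]
14. n8.cnt = true  [true]
15. n8.idx = 8  [(if C₀.cnt then C₀.idx else C₁.acc) + 5]
16. n9.acc = 20  [C.idx * 3 - 4]
17. n9.lab = "uy"  ["uy"]
18. n10.hot = "my"  [terminal]
19. n11.tag = true  [terminal]
20. n9.fin = "uyy"  [A.lab ++ "y"]
21. n12.tag = true  [terminal]
22. n13.acc = 14  [C.idx * -2 + 30]
23. n13.lab = "quyy"  ["q" ++ A₀.fin]
24. n14.tag = false  [terminal]
25. n13.fin = "wn"  ["wn"]
26. n8.acc = 5  [C.idx - 3]
27. n8.fin = false  [C.cnt == false]
28. n2.acc = 30  [C₁.acc + 27]
29. n2.fin = false  [C₂.fin == true]
30. n0.off = 9  [len(a.hot) + 7]
31. n0.acc = true  [C.fin == false]

14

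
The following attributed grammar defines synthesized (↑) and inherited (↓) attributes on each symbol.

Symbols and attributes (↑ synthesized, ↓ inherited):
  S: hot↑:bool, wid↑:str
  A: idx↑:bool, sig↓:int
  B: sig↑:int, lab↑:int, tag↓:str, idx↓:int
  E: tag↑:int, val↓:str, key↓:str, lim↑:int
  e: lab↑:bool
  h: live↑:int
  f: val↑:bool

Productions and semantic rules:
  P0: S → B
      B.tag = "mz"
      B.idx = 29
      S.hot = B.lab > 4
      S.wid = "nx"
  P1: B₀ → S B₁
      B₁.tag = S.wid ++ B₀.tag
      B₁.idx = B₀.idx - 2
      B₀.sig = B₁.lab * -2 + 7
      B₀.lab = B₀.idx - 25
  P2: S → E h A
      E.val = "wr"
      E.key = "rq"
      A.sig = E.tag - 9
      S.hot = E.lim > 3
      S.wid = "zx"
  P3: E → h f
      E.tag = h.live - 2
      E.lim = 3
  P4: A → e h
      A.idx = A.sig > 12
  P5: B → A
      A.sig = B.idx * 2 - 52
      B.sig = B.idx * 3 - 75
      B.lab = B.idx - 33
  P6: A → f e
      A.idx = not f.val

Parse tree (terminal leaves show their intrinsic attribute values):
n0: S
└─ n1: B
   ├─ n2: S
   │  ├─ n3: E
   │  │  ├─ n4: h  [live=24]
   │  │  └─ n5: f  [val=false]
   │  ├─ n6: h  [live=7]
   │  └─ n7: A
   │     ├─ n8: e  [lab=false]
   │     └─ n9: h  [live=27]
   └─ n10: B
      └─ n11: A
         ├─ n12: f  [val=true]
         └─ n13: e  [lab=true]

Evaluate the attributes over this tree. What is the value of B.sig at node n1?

19

1. n1.tag = "mz"  ["mz"]
2. n1.idx = 29  [29]
3. n3.val = "wr"  ["wr"]
4. n3.key = "rq"  ["rq"]
5. n4.live = 24  [terminal]
6. n5.val = false  [terminal]
7. n3.tag = 22  [h.live - 2]
8. n3.lim = 3  [3]
9. n6.live = 7  [terminal]
10. n7.sig = 13  [E.tag - 9]
11. n8.lab = false  [terminal]
12. n9.live = 27  [terminal]
13. n7.idx = true  [A.sig > 12]
14. n2.hot = false  [E.lim > 3]
15. n2.wid = "zx"  ["zx"]
16. n10.tag = "zxmz"  [S.wid ++ B₀.tag]
17. n10.idx = 27  [B₀.idx - 2]
18. n11.sig = 2  [B.idx * 2 - 52]
19. n12.val = true  [terminal]
20. n13.lab = true  [terminal]
21. n11.idx = false  [not f.val]
22. n10.sig = 6  [B.idx * 3 - 75]
23. n10.lab = -6  [B.idx - 33]
24. n1.sig = 19  [B₁.lab * -2 + 7]
25. n1.lab = 4  [B₀.idx - 25]
26. n0.hot = false  [B.lab > 4]
27. n0.wid = "nx"  ["nx"]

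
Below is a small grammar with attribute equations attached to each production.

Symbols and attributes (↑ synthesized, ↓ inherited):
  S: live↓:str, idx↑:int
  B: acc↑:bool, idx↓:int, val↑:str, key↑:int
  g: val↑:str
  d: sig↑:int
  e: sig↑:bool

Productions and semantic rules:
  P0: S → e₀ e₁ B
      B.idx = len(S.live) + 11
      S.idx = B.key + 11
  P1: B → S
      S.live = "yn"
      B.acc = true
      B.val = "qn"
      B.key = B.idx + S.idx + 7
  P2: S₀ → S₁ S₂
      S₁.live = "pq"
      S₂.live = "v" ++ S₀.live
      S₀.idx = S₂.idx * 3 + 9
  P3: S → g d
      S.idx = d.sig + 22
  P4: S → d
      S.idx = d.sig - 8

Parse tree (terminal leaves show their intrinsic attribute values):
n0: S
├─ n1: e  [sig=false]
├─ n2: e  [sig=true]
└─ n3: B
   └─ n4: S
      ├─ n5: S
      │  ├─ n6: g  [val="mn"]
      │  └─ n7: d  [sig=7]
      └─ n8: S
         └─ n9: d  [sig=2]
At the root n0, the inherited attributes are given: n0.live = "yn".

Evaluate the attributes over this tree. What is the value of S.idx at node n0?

22

1. n0.live = "yn"  [given at root]
2. n1.sig = false  [terminal]
3. n2.sig = true  [terminal]
4. n3.idx = 13  [len(S.live) + 11]
5. n4.live = "yn"  ["yn"]
6. n5.live = "pq"  ["pq"]
7. n6.val = "mn"  [terminal]
8. n7.sig = 7  [terminal]
9. n5.idx = 29  [d.sig + 22]
10. n8.live = "vyn"  ["v" ++ S₀.live]
11. n9.sig = 2  [terminal]
12. n8.idx = -6  [d.sig - 8]
13. n4.idx = -9  [S₂.idx * 3 + 9]
14. n3.acc = true  [true]
15. n3.val = "qn"  ["qn"]
16. n3.key = 11  [B.idx + S.idx + 7]
17. n0.idx = 22  [B.key + 11]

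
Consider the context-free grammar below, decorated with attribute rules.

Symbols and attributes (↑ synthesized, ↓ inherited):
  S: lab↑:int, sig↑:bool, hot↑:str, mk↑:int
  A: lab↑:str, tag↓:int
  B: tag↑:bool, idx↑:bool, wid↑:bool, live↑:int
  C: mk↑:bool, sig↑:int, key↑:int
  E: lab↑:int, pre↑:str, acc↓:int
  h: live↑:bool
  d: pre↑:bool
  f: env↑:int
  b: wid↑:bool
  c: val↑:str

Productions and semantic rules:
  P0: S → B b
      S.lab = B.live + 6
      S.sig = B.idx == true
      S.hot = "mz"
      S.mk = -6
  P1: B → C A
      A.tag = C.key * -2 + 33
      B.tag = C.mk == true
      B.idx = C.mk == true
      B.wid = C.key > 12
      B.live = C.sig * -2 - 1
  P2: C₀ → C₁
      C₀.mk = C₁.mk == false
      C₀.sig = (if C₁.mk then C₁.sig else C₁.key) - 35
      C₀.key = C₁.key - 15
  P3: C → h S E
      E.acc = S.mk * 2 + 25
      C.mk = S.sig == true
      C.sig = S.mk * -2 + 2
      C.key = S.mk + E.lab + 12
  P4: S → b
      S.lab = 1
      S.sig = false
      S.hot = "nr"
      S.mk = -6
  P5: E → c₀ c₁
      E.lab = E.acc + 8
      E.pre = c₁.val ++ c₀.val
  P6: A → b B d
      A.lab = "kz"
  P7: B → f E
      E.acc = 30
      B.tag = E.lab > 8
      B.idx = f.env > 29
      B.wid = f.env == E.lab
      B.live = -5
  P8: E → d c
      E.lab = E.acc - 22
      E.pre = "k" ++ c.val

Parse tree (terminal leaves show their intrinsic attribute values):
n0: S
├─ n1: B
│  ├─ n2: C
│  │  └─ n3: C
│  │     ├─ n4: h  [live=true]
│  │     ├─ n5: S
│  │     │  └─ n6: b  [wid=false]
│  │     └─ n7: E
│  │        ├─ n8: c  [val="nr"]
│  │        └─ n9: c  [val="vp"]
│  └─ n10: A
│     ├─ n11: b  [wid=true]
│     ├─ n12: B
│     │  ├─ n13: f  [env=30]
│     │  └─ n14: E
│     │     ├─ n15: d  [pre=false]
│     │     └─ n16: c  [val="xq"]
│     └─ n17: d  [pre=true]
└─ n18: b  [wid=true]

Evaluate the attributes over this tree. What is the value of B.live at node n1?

15

1. n4.live = true  [terminal]
2. n6.wid = false  [terminal]
3. n5.lab = 1  [1]
4. n5.sig = false  [false]
5. n5.hot = "nr"  ["nr"]
6. n5.mk = -6  [-6]
7. n7.acc = 13  [S.mk * 2 + 25]
8. n8.val = "nr"  [terminal]
9. n9.val = "vp"  [terminal]
10. n7.lab = 21  [E.acc + 8]
11. n7.pre = "vpnr"  [c₁.val ++ c₀.val]
12. n3.mk = false  [S.sig == true]
13. n3.sig = 14  [S.mk * -2 + 2]
14. n3.key = 27  [S.mk + E.lab + 12]
15. n2.mk = true  [C₁.mk == false]
16. n2.sig = -8  [(if C₁.mk then C₁.sig else C₁.key) - 35]
17. n2.key = 12  [C₁.key - 15]
18. n10.tag = 9  [C.key * -2 + 33]
19. n11.wid = true  [terminal]
20. n13.env = 30  [terminal]
21. n14.acc = 30  [30]
22. n15.pre = false  [terminal]
23. n16.val = "xq"  [terminal]
24. n14.lab = 8  [E.acc - 22]
25. n14.pre = "kxq"  ["k" ++ c.val]
26. n12.tag = false  [E.lab > 8]
27. n12.idx = true  [f.env > 29]
28. n12.wid = false  [f.env == E.lab]
29. n12.live = -5  [-5]
30. n17.pre = true  [terminal]
31. n10.lab = "kz"  ["kz"]
32. n1.tag = true  [C.mk == true]
33. n1.idx = true  [C.mk == true]
34. n1.wid = false  [C.key > 12]
35. n1.live = 15  [C.sig * -2 - 1]
36. n18.wid = true  [terminal]
37. n0.lab = 21  [B.live + 6]
38. n0.sig = true  [B.idx == true]
39. n0.hot = "mz"  ["mz"]
40. n0.mk = -6  [-6]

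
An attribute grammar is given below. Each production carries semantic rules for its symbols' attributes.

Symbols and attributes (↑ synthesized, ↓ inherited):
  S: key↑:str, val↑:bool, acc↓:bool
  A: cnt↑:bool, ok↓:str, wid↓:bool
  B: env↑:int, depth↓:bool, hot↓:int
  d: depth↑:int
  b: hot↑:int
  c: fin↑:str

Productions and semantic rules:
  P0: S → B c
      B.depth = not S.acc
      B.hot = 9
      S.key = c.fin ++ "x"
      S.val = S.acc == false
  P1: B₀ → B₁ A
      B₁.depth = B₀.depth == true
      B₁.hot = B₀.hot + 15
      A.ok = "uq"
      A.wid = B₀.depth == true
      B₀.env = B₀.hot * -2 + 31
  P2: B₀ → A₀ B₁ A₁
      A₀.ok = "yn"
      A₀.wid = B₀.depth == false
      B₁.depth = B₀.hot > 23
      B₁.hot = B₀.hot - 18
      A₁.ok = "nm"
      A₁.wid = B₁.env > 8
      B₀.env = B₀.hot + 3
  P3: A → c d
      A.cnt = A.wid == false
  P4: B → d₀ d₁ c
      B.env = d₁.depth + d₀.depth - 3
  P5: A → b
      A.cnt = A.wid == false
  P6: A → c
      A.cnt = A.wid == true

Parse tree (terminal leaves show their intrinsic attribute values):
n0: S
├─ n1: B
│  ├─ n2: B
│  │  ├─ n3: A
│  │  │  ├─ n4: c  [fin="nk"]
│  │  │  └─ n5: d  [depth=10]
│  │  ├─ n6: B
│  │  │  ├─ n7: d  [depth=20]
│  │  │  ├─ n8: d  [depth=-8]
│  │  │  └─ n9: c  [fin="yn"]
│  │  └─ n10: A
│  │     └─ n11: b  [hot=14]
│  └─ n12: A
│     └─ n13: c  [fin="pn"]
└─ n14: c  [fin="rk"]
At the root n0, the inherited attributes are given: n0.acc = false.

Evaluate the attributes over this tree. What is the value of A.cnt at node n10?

1. n0.acc = false  [given at root]
2. n1.depth = true  [not S.acc]
3. n1.hot = 9  [9]
4. n2.depth = true  [B₀.depth == true]
5. n2.hot = 24  [B₀.hot + 15]
6. n3.ok = "yn"  ["yn"]
7. n3.wid = false  [B₀.depth == false]
8. n4.fin = "nk"  [terminal]
9. n5.depth = 10  [terminal]
10. n3.cnt = true  [A.wid == false]
11. n6.depth = true  [B₀.hot > 23]
12. n6.hot = 6  [B₀.hot - 18]
13. n7.depth = 20  [terminal]
14. n8.depth = -8  [terminal]
15. n9.fin = "yn"  [terminal]
16. n6.env = 9  [d₁.depth + d₀.depth - 3]
17. n10.ok = "nm"  ["nm"]
18. n10.wid = true  [B₁.env > 8]
19. n11.hot = 14  [terminal]
20. n10.cnt = false  [A.wid == false]
21. n2.env = 27  [B₀.hot + 3]
22. n12.ok = "uq"  ["uq"]
23. n12.wid = true  [B₀.depth == true]
24. n13.fin = "pn"  [terminal]
25. n12.cnt = true  [A.wid == true]
26. n1.env = 13  [B₀.hot * -2 + 31]
27. n14.fin = "rk"  [terminal]
28. n0.key = "rkx"  [c.fin ++ "x"]
29. n0.val = true  [S.acc == false]

false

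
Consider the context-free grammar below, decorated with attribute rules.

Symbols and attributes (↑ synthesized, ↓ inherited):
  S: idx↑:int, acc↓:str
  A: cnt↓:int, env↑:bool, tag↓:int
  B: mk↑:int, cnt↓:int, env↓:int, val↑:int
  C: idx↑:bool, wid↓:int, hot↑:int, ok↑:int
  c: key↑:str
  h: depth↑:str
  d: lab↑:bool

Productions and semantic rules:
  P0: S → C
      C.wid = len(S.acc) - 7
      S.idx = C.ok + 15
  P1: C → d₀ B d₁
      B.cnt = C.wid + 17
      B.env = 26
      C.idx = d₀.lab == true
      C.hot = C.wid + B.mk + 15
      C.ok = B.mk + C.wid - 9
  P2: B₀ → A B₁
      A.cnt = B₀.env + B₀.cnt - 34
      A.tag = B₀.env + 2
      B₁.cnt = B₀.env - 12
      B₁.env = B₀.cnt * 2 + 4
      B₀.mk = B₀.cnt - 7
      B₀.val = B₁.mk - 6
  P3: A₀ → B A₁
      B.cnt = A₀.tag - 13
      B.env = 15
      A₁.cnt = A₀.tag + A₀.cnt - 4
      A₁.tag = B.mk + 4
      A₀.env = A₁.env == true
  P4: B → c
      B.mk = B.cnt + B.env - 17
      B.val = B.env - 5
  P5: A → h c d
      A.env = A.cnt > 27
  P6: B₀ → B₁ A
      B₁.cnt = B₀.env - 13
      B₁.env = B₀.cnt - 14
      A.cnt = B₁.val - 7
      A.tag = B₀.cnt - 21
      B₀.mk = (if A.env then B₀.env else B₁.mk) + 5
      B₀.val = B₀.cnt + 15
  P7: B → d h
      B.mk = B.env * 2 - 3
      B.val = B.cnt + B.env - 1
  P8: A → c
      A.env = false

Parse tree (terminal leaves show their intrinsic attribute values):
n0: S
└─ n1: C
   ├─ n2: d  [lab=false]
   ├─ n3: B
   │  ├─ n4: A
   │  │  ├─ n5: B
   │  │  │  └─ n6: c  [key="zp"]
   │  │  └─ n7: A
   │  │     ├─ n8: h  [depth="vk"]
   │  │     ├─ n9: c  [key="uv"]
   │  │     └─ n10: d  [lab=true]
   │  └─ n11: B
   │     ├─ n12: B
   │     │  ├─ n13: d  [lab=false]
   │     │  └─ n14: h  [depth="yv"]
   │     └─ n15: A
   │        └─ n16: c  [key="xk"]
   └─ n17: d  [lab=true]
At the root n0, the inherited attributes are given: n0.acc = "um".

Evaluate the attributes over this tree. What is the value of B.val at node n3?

-4

1. n0.acc = "um"  [given at root]
2. n1.wid = -5  [len(S.acc) - 7]
3. n2.lab = false  [terminal]
4. n3.cnt = 12  [C.wid + 17]
5. n3.env = 26  [26]
6. n4.cnt = 4  [B₀.env + B₀.cnt - 34]
7. n4.tag = 28  [B₀.env + 2]
8. n5.cnt = 15  [A₀.tag - 13]
9. n5.env = 15  [15]
10. n6.key = "zp"  [terminal]
11. n5.mk = 13  [B.cnt + B.env - 17]
12. n5.val = 10  [B.env - 5]
13. n7.cnt = 28  [A₀.tag + A₀.cnt - 4]
14. n7.tag = 17  [B.mk + 4]
15. n8.depth = "vk"  [terminal]
16. n9.key = "uv"  [terminal]
17. n10.lab = true  [terminal]
18. n7.env = true  [A.cnt > 27]
19. n4.env = true  [A₁.env == true]
20. n11.cnt = 14  [B₀.env - 12]
21. n11.env = 28  [B₀.cnt * 2 + 4]
22. n12.cnt = 15  [B₀.env - 13]
23. n12.env = 0  [B₀.cnt - 14]
24. n13.lab = false  [terminal]
25. n14.depth = "yv"  [terminal]
26. n12.mk = -3  [B.env * 2 - 3]
27. n12.val = 14  [B.cnt + B.env - 1]
28. n15.cnt = 7  [B₁.val - 7]
29. n15.tag = -7  [B₀.cnt - 21]
30. n16.key = "xk"  [terminal]
31. n15.env = false  [false]
32. n11.mk = 2  [(if A.env then B₀.env else B₁.mk) + 5]
33. n11.val = 29  [B₀.cnt + 15]
34. n3.mk = 5  [B₀.cnt - 7]
35. n3.val = -4  [B₁.mk - 6]
36. n17.lab = true  [terminal]
37. n1.idx = false  [d₀.lab == true]
38. n1.hot = 15  [C.wid + B.mk + 15]
39. n1.ok = -9  [B.mk + C.wid - 9]
40. n0.idx = 6  [C.ok + 15]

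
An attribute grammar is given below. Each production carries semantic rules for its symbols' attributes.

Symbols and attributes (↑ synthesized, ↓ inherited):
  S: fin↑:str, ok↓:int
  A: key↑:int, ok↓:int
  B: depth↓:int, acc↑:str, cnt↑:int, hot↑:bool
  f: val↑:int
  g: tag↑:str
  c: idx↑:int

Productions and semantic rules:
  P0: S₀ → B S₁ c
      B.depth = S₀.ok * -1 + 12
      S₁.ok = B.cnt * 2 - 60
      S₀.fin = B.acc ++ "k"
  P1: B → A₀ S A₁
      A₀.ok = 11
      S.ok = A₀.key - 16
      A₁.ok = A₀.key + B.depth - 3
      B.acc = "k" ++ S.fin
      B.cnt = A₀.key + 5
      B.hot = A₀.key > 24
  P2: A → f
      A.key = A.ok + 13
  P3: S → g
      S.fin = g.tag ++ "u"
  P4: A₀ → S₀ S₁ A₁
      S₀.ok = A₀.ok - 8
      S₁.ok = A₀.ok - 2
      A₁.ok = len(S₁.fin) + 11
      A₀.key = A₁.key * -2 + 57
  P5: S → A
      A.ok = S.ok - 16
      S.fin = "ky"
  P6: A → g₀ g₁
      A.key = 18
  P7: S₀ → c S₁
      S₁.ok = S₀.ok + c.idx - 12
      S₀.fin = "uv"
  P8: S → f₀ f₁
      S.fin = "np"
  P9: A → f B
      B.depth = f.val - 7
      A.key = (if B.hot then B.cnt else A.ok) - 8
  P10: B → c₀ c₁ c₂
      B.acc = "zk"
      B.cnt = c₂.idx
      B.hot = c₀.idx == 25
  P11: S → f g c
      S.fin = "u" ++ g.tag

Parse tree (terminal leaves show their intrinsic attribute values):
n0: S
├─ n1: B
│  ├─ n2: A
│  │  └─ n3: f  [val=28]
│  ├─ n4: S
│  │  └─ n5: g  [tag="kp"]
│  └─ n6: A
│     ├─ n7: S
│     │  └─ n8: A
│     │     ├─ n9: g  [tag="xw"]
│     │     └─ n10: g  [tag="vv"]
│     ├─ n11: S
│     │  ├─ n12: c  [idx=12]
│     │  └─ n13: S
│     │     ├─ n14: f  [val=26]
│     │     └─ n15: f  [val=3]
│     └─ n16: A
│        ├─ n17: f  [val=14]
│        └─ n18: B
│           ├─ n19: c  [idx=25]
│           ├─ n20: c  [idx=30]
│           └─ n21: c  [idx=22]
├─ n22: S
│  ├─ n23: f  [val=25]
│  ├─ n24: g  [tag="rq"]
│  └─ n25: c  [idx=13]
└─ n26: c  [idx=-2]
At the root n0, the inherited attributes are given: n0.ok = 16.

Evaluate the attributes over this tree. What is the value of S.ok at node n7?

1. n0.ok = 16  [given at root]
2. n1.depth = -4  [S₀.ok * -1 + 12]
3. n2.ok = 11  [11]
4. n3.val = 28  [terminal]
5. n2.key = 24  [A.ok + 13]
6. n4.ok = 8  [A₀.key - 16]
7. n5.tag = "kp"  [terminal]
8. n4.fin = "kpu"  [g.tag ++ "u"]
9. n6.ok = 17  [A₀.key + B.depth - 3]
10. n7.ok = 9  [A₀.ok - 8]
11. n8.ok = -7  [S.ok - 16]
12. n9.tag = "xw"  [terminal]
13. n10.tag = "vv"  [terminal]
14. n8.key = 18  [18]
15. n7.fin = "ky"  ["ky"]
16. n11.ok = 15  [A₀.ok - 2]
17. n12.idx = 12  [terminal]
18. n13.ok = 15  [S₀.ok + c.idx - 12]
19. n14.val = 26  [terminal]
20. n15.val = 3  [terminal]
21. n13.fin = "np"  ["np"]
22. n11.fin = "uv"  ["uv"]
23. n16.ok = 13  [len(S₁.fin) + 11]
24. n17.val = 14  [terminal]
25. n18.depth = 7  [f.val - 7]
26. n19.idx = 25  [terminal]
27. n20.idx = 30  [terminal]
28. n21.idx = 22  [terminal]
29. n18.acc = "zk"  ["zk"]
30. n18.cnt = 22  [c₂.idx]
31. n18.hot = true  [c₀.idx == 25]
32. n16.key = 14  [(if B.hot then B.cnt else A.ok) - 8]
33. n6.key = 29  [A₁.key * -2 + 57]
34. n1.acc = "kkpu"  ["k" ++ S.fin]
35. n1.cnt = 29  [A₀.key + 5]
36. n1.hot = false  [A₀.key > 24]
37. n22.ok = -2  [B.cnt * 2 - 60]
38. n23.val = 25  [terminal]
39. n24.tag = "rq"  [terminal]
40. n25.idx = 13  [terminal]
41. n22.fin = "urq"  ["u" ++ g.tag]
42. n26.idx = -2  [terminal]
43. n0.fin = "kkpuk"  [B.acc ++ "k"]

9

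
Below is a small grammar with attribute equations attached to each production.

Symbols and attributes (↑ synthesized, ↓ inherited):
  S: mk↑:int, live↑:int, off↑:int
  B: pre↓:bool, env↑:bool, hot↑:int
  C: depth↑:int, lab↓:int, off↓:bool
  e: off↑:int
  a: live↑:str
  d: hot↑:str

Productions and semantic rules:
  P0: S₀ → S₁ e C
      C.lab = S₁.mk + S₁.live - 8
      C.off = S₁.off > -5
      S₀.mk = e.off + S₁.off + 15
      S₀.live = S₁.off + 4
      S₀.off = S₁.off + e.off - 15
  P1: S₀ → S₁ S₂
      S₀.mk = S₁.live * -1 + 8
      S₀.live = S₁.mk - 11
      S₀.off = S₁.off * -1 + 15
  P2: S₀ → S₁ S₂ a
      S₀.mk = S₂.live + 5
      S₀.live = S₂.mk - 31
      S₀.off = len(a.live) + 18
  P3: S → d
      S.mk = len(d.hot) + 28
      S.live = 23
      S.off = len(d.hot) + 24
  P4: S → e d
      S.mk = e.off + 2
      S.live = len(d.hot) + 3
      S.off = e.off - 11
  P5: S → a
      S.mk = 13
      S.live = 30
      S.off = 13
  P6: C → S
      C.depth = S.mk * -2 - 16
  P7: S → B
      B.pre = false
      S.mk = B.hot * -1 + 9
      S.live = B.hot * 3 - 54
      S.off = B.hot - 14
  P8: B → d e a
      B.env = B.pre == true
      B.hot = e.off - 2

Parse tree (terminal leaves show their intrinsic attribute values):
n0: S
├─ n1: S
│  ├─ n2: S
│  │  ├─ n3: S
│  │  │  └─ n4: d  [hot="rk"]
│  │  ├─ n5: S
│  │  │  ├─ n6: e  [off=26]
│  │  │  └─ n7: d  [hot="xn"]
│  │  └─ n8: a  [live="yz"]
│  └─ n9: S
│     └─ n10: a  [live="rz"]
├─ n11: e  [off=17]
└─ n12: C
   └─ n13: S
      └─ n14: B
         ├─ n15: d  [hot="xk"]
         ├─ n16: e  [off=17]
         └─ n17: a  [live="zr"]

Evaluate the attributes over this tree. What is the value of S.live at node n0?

-1

1. n4.hot = "rk"  [terminal]
2. n3.mk = 30  [len(d.hot) + 28]
3. n3.live = 23  [23]
4. n3.off = 26  [len(d.hot) + 24]
5. n6.off = 26  [terminal]
6. n7.hot = "xn"  [terminal]
7. n5.mk = 28  [e.off + 2]
8. n5.live = 5  [len(d.hot) + 3]
9. n5.off = 15  [e.off - 11]
10. n8.live = "yz"  [terminal]
11. n2.mk = 10  [S₂.live + 5]
12. n2.live = -3  [S₂.mk - 31]
13. n2.off = 20  [len(a.live) + 18]
14. n10.live = "rz"  [terminal]
15. n9.mk = 13  [13]
16. n9.live = 30  [30]
17. n9.off = 13  [13]
18. n1.mk = 11  [S₁.live * -1 + 8]
19. n1.live = -1  [S₁.mk - 11]
20. n1.off = -5  [S₁.off * -1 + 15]
21. n11.off = 17  [terminal]
22. n12.lab = 2  [S₁.mk + S₁.live - 8]
23. n12.off = false  [S₁.off > -5]
24. n14.pre = false  [false]
25. n15.hot = "xk"  [terminal]
26. n16.off = 17  [terminal]
27. n17.live = "zr"  [terminal]
28. n14.env = false  [B.pre == true]
29. n14.hot = 15  [e.off - 2]
30. n13.mk = -6  [B.hot * -1 + 9]
31. n13.live = -9  [B.hot * 3 - 54]
32. n13.off = 1  [B.hot - 14]
33. n12.depth = -4  [S.mk * -2 - 16]
34. n0.mk = 27  [e.off + S₁.off + 15]
35. n0.live = -1  [S₁.off + 4]
36. n0.off = -3  [S₁.off + e.off - 15]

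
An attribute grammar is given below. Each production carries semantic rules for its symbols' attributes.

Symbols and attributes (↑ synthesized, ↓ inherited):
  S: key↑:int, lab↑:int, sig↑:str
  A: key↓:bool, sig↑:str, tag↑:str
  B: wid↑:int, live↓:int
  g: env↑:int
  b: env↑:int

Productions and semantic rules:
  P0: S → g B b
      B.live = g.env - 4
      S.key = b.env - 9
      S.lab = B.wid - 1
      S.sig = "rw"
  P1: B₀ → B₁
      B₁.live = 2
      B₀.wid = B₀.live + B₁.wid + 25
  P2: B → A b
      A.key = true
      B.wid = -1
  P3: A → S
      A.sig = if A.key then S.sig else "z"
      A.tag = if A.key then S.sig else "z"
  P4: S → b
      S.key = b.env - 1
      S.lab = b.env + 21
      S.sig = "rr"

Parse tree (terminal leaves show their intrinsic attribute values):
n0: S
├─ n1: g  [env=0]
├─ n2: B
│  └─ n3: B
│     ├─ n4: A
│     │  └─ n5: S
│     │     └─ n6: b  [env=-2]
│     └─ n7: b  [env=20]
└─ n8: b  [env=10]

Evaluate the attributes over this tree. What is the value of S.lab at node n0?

19

1. n1.env = 0  [terminal]
2. n2.live = -4  [g.env - 4]
3. n3.live = 2  [2]
4. n4.key = true  [true]
5. n6.env = -2  [terminal]
6. n5.key = -3  [b.env - 1]
7. n5.lab = 19  [b.env + 21]
8. n5.sig = "rr"  ["rr"]
9. n4.sig = "rr"  [if A.key then S.sig else "z"]
10. n4.tag = "rr"  [if A.key then S.sig else "z"]
11. n7.env = 20  [terminal]
12. n3.wid = -1  [-1]
13. n2.wid = 20  [B₀.live + B₁.wid + 25]
14. n8.env = 10  [terminal]
15. n0.key = 1  [b.env - 9]
16. n0.lab = 19  [B.wid - 1]
17. n0.sig = "rw"  ["rw"]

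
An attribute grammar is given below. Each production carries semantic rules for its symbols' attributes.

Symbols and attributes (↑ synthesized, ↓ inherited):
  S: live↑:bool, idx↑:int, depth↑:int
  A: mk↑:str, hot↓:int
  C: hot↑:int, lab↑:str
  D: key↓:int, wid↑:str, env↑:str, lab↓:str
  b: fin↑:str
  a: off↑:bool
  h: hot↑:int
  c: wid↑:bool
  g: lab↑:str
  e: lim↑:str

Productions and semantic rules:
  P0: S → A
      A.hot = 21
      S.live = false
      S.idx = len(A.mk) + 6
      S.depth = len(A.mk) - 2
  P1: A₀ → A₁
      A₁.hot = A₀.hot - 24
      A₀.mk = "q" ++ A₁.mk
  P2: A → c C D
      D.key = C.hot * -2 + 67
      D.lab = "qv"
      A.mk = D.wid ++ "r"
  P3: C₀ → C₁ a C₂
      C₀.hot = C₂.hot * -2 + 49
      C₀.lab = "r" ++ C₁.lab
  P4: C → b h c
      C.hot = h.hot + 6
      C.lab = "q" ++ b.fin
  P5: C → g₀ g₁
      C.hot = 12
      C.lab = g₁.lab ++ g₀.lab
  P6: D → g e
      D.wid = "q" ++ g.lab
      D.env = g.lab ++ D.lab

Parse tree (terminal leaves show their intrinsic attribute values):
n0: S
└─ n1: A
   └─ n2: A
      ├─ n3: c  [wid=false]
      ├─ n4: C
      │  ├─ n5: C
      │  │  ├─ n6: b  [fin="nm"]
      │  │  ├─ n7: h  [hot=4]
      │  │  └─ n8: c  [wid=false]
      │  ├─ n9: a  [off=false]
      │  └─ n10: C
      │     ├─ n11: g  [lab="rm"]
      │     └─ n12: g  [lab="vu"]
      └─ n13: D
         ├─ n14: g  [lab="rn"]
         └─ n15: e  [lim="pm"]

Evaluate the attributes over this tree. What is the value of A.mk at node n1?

"qqrnr"

1. n1.hot = 21  [21]
2. n2.hot = -3  [A₀.hot - 24]
3. n3.wid = false  [terminal]
4. n6.fin = "nm"  [terminal]
5. n7.hot = 4  [terminal]
6. n8.wid = false  [terminal]
7. n5.hot = 10  [h.hot + 6]
8. n5.lab = "qnm"  ["q" ++ b.fin]
9. n9.off = false  [terminal]
10. n11.lab = "rm"  [terminal]
11. n12.lab = "vu"  [terminal]
12. n10.hot = 12  [12]
13. n10.lab = "vurm"  [g₁.lab ++ g₀.lab]
14. n4.hot = 25  [C₂.hot * -2 + 49]
15. n4.lab = "rqnm"  ["r" ++ C₁.lab]
16. n13.key = 17  [C.hot * -2 + 67]
17. n13.lab = "qv"  ["qv"]
18. n14.lab = "rn"  [terminal]
19. n15.lim = "pm"  [terminal]
20. n13.wid = "qrn"  ["q" ++ g.lab]
21. n13.env = "rnqv"  [g.lab ++ D.lab]
22. n2.mk = "qrnr"  [D.wid ++ "r"]
23. n1.mk = "qqrnr"  ["q" ++ A₁.mk]
24. n0.live = false  [false]
25. n0.idx = 11  [len(A.mk) + 6]
26. n0.depth = 3  [len(A.mk) - 2]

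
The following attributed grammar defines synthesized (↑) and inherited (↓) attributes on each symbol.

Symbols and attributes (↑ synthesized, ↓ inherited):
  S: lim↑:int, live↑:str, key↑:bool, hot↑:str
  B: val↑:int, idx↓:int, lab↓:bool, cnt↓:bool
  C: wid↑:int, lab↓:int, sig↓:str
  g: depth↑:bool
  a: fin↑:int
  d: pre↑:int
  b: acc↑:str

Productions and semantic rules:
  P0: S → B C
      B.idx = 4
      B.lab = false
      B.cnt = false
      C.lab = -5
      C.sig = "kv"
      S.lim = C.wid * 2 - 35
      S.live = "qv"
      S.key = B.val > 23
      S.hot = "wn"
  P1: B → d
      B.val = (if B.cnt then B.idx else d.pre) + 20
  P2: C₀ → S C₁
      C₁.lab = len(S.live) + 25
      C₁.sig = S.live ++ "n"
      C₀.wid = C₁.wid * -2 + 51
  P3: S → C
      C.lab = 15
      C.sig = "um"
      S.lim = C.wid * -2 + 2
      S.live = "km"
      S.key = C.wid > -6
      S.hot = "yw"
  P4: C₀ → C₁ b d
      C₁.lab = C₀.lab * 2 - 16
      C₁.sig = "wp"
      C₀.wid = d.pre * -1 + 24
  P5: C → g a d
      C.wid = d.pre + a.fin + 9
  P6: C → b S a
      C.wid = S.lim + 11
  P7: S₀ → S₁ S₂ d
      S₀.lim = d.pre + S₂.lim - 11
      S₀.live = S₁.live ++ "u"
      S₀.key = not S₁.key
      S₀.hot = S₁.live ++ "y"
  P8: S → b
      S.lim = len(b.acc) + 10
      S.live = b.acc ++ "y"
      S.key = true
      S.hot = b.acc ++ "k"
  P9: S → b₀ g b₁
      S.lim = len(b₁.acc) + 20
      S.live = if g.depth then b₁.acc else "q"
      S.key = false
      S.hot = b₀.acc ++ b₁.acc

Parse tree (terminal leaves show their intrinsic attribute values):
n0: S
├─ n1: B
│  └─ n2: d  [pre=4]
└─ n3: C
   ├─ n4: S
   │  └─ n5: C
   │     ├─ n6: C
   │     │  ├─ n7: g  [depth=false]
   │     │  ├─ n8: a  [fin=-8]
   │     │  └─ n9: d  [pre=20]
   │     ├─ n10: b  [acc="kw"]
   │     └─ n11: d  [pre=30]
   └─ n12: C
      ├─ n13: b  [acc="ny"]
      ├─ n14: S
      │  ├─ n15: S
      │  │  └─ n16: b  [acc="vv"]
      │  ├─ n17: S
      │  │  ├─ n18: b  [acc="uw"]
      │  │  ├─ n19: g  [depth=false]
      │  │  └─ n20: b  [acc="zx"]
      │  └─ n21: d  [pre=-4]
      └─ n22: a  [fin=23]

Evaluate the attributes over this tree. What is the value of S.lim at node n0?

1. n1.idx = 4  [4]
2. n1.lab = false  [false]
3. n1.cnt = false  [false]
4. n2.pre = 4  [terminal]
5. n1.val = 24  [(if B.cnt then B.idx else d.pre) + 20]
6. n3.lab = -5  [-5]
7. n3.sig = "kv"  ["kv"]
8. n5.lab = 15  [15]
9. n5.sig = "um"  ["um"]
10. n6.lab = 14  [C₀.lab * 2 - 16]
11. n6.sig = "wp"  ["wp"]
12. n7.depth = false  [terminal]
13. n8.fin = -8  [terminal]
14. n9.pre = 20  [terminal]
15. n6.wid = 21  [d.pre + a.fin + 9]
16. n10.acc = "kw"  [terminal]
17. n11.pre = 30  [terminal]
18. n5.wid = -6  [d.pre * -1 + 24]
19. n4.lim = 14  [C.wid * -2 + 2]
20. n4.live = "km"  ["km"]
21. n4.key = false  [C.wid > -6]
22. n4.hot = "yw"  ["yw"]
23. n12.lab = 27  [len(S.live) + 25]
24. n12.sig = "kmn"  [S.live ++ "n"]
25. n13.acc = "ny"  [terminal]
26. n16.acc = "vv"  [terminal]
27. n15.lim = 12  [len(b.acc) + 10]
28. n15.live = "vvy"  [b.acc ++ "y"]
29. n15.key = true  [true]
30. n15.hot = "vvk"  [b.acc ++ "k"]
31. n18.acc = "uw"  [terminal]
32. n19.depth = false  [terminal]
33. n20.acc = "zx"  [terminal]
34. n17.lim = 22  [len(b₁.acc) + 20]
35. n17.live = "q"  [if g.depth then b₁.acc else "q"]
36. n17.key = false  [false]
37. n17.hot = "uwzx"  [b₀.acc ++ b₁.acc]
38. n21.pre = -4  [terminal]
39. n14.lim = 7  [d.pre + S₂.lim - 11]
40. n14.live = "vvyu"  [S₁.live ++ "u"]
41. n14.key = false  [not S₁.key]
42. n14.hot = "vvyy"  [S₁.live ++ "y"]
43. n22.fin = 23  [terminal]
44. n12.wid = 18  [S.lim + 11]
45. n3.wid = 15  [C₁.wid * -2 + 51]
46. n0.lim = -5  [C.wid * 2 - 35]
47. n0.live = "qv"  ["qv"]
48. n0.key = true  [B.val > 23]
49. n0.hot = "wn"  ["wn"]

-5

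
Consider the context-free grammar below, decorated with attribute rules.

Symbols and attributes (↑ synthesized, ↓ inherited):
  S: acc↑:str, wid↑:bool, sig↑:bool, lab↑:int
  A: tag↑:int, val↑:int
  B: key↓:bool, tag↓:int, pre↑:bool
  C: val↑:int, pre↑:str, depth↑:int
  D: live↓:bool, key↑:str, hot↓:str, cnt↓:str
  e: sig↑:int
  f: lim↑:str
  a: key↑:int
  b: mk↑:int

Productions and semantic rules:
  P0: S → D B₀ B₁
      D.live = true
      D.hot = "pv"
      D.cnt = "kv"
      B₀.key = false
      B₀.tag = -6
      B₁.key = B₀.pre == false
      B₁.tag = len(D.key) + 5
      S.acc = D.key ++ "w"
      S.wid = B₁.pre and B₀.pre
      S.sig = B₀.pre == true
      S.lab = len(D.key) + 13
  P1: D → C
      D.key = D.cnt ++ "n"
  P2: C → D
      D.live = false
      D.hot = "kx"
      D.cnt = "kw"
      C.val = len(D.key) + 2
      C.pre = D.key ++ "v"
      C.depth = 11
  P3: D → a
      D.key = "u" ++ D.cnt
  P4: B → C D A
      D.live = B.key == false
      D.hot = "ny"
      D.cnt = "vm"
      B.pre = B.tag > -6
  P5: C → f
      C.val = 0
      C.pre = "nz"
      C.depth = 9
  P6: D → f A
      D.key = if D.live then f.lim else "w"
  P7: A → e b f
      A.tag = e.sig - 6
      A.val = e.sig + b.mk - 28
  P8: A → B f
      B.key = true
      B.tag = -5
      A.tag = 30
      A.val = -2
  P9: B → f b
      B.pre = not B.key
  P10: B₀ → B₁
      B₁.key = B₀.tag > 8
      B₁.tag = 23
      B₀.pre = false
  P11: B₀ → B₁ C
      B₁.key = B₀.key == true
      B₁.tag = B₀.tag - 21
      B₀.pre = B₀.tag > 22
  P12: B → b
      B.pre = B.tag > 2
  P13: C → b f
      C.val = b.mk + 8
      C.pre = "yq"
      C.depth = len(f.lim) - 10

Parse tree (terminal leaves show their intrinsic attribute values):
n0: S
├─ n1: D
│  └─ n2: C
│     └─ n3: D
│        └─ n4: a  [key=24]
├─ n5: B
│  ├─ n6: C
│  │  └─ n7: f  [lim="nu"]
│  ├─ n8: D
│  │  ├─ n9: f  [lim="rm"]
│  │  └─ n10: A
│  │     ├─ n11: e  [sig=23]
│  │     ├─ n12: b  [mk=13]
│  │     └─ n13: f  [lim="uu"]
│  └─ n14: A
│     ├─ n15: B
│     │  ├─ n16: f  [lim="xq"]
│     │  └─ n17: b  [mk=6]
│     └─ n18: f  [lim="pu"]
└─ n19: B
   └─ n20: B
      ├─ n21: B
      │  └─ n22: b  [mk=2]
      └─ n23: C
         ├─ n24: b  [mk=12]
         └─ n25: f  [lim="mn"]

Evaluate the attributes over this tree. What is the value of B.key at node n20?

1. n1.live = true  [true]
2. n1.hot = "pv"  ["pv"]
3. n1.cnt = "kv"  ["kv"]
4. n3.live = false  [false]
5. n3.hot = "kx"  ["kx"]
6. n3.cnt = "kw"  ["kw"]
7. n4.key = 24  [terminal]
8. n3.key = "ukw"  ["u" ++ D.cnt]
9. n2.val = 5  [len(D.key) + 2]
10. n2.pre = "ukwv"  [D.key ++ "v"]
11. n2.depth = 11  [11]
12. n1.key = "kvn"  [D.cnt ++ "n"]
13. n5.key = false  [false]
14. n5.tag = -6  [-6]
15. n7.lim = "nu"  [terminal]
16. n6.val = 0  [0]
17. n6.pre = "nz"  ["nz"]
18. n6.depth = 9  [9]
19. n8.live = true  [B.key == false]
20. n8.hot = "ny"  ["ny"]
21. n8.cnt = "vm"  ["vm"]
22. n9.lim = "rm"  [terminal]
23. n11.sig = 23  [terminal]
24. n12.mk = 13  [terminal]
25. n13.lim = "uu"  [terminal]
26. n10.tag = 17  [e.sig - 6]
27. n10.val = 8  [e.sig + b.mk - 28]
28. n8.key = "rm"  [if D.live then f.lim else "w"]
29. n15.key = true  [true]
30. n15.tag = -5  [-5]
31. n16.lim = "xq"  [terminal]
32. n17.mk = 6  [terminal]
33. n15.pre = false  [not B.key]
34. n18.lim = "pu"  [terminal]
35. n14.tag = 30  [30]
36. n14.val = -2  [-2]
37. n5.pre = false  [B.tag > -6]
38. n19.key = true  [B₀.pre == false]
39. n19.tag = 8  [len(D.key) + 5]
40. n20.key = false  [B₀.tag > 8]
41. n20.tag = 23  [23]
42. n21.key = false  [B₀.key == true]
43. n21.tag = 2  [B₀.tag - 21]
44. n22.mk = 2  [terminal]
45. n21.pre = false  [B.tag > 2]
46. n24.mk = 12  [terminal]
47. n25.lim = "mn"  [terminal]
48. n23.val = 20  [b.mk + 8]
49. n23.pre = "yq"  ["yq"]
50. n23.depth = -8  [len(f.lim) - 10]
51. n20.pre = true  [B₀.tag > 22]
52. n19.pre = false  [false]
53. n0.acc = "kvnw"  [D.key ++ "w"]
54. n0.wid = false  [B₁.pre and B₀.pre]
55. n0.sig = false  [B₀.pre == true]
56. n0.lab = 16  [len(D.key) + 13]

false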